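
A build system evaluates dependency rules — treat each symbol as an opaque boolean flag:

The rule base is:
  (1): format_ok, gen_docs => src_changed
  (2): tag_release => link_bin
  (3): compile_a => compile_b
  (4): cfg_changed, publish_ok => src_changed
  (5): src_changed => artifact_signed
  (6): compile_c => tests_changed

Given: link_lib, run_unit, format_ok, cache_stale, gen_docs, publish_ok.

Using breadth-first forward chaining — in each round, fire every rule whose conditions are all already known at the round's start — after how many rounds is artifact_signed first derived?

[1] (1) [format_ok, gen_docs => src_changed]. ⇒ new: src_changed.
[2] (5) [src_changed => artifact_signed]. ⇒ new: artifact_signed.
artifact_signed first appears in round 2.

2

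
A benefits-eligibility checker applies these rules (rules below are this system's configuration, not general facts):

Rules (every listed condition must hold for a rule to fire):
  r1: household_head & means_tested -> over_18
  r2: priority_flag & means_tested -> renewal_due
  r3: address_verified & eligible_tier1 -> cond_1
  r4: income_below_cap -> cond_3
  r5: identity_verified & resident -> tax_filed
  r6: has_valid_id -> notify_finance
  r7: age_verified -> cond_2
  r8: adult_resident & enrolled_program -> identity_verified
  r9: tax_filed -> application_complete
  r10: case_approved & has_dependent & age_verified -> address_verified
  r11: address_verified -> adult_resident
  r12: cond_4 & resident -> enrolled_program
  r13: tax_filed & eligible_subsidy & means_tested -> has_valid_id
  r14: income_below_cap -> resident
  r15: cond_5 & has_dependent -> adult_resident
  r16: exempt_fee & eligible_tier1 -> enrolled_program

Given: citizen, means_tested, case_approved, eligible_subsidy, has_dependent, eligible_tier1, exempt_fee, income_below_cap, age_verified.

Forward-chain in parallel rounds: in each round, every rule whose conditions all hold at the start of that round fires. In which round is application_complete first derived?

Round 1 — r4, r7, r10, r14, r16, derive cond_3, cond_2, address_verified, resident, enrolled_program.
Round 2 — r3, r11, derive cond_1, adult_resident.
Round 3 — r8, derive identity_verified.
Round 4 — r5, derive tax_filed.
Round 5 — r9, r13, derive application_complete, has_valid_id.
application_complete first appears in round 5.

5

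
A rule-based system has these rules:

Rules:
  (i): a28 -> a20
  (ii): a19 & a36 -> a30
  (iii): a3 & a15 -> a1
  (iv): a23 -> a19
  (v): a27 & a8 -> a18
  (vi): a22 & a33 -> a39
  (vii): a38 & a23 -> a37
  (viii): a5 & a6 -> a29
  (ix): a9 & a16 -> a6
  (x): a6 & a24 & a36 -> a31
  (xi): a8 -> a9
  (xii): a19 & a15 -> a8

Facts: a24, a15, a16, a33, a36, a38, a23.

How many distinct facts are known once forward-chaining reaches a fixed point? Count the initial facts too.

Round 1 — (iv), (vii), derive a19, a37.
Round 2 — (ii), (xii), derive a30, a8.
Round 3 — (xi), derive a9.
Round 4 — (ix), derive a6.
Round 5 — (x), derive a31.
Closure: {a15, a16, a19, a23, a24, a30, a31, a33, a36, a37, a38, a6, a8, a9} — 14 facts.

14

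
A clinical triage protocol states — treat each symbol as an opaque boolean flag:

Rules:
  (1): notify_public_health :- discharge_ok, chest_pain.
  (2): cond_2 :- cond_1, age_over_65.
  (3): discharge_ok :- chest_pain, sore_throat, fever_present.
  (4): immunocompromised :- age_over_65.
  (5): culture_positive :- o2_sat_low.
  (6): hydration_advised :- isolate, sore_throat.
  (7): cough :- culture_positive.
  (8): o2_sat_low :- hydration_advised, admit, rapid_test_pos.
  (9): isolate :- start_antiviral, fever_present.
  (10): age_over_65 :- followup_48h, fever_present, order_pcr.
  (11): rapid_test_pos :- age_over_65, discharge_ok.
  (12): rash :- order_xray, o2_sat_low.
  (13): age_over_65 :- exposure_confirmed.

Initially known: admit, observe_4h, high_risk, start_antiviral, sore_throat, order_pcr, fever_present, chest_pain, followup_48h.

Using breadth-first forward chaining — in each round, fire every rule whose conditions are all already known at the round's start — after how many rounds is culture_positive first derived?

4

Round 1: (3) [discharge_ok :- chest_pain, sore_throat, fever_present.]; (9) [isolate :- start_antiviral, fever_present.]; (10) [age_over_65 :- followup_48h, fever_present, order_pcr.]. Adds discharge_ok, isolate, age_over_65.
Round 2: (1) [notify_public_health :- discharge_ok, chest_pain.]; (4) [immunocompromised :- age_over_65.]; (6) [hydration_advised :- isolate, sore_throat.]; (11) [rapid_test_pos :- age_over_65, discharge_ok.]. Adds notify_public_health, immunocompromised, hydration_advised, rapid_test_pos.
Round 3: (8) [o2_sat_low :- hydration_advised, admit, rapid_test_pos.]. Adds o2_sat_low.
Round 4: (5) [culture_positive :- o2_sat_low.]. Adds culture_positive.
culture_positive first appears in round 4.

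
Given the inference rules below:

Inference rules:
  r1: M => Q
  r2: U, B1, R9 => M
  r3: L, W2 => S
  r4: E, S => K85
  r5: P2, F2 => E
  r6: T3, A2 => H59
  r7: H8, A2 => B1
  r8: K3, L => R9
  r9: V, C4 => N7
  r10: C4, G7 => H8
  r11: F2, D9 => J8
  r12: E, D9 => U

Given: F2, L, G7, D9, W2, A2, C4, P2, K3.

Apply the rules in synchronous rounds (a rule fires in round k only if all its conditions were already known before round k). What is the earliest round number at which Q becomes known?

4

[1] r3 [L, W2 => S]; r5 [P2, F2 => E]; r8 [K3, L => R9]; r10 [C4, G7 => H8]; r11 [F2, D9 => J8]. ⇒ new: S, E, R9, H8, J8.
[2] r4 [E, S => K85]; r7 [H8, A2 => B1]; r12 [E, D9 => U]. ⇒ new: K85, B1, U.
[3] r2 [U, B1, R9 => M]. ⇒ new: M.
[4] r1 [M => Q]. ⇒ new: Q.
Q first appears in round 4.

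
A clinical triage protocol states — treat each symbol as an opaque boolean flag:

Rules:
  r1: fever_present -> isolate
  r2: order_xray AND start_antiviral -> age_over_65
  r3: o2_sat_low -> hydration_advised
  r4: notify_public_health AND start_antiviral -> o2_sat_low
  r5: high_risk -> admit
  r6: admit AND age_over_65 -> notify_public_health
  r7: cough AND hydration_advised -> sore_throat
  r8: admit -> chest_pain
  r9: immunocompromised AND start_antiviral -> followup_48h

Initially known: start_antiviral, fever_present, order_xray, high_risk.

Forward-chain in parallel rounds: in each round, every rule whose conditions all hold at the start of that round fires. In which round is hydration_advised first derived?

Round 1 fires r1, r2, r5, giving isolate, age_over_65, admit.
Round 2 fires r6, r8, giving notify_public_health, chest_pain.
Round 3 fires r4, giving o2_sat_low.
Round 4 fires r3, giving hydration_advised.
hydration_advised first appears in round 4.

4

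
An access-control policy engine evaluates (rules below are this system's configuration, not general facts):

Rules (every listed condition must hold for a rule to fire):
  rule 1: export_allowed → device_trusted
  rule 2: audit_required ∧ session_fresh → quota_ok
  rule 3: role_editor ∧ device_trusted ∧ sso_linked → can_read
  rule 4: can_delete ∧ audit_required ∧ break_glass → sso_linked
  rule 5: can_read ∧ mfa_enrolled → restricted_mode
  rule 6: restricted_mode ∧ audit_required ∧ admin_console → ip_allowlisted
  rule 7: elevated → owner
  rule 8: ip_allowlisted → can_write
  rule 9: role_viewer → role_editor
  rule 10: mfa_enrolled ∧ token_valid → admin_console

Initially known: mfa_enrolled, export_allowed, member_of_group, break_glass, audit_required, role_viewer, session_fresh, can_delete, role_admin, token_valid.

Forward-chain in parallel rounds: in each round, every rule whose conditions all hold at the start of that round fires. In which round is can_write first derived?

5

[1] rule 1 [export_allowed → device_trusted]; rule 2 [audit_required ∧ session_fresh → quota_ok]; rule 4 [can_delete ∧ audit_required ∧ break_glass → sso_linked]; rule 9 [role_viewer → role_editor]; rule 10 [mfa_enrolled ∧ token_valid → admin_console]. ⇒ new: device_trusted, quota_ok, sso_linked, role_editor, admin_console.
[2] rule 3 [role_editor ∧ device_trusted ∧ sso_linked → can_read]. ⇒ new: can_read.
[3] rule 5 [can_read ∧ mfa_enrolled → restricted_mode]. ⇒ new: restricted_mode.
[4] rule 6 [restricted_mode ∧ audit_required ∧ admin_console → ip_allowlisted]. ⇒ new: ip_allowlisted.
[5] rule 8 [ip_allowlisted → can_write]. ⇒ new: can_write.
can_write first appears in round 5.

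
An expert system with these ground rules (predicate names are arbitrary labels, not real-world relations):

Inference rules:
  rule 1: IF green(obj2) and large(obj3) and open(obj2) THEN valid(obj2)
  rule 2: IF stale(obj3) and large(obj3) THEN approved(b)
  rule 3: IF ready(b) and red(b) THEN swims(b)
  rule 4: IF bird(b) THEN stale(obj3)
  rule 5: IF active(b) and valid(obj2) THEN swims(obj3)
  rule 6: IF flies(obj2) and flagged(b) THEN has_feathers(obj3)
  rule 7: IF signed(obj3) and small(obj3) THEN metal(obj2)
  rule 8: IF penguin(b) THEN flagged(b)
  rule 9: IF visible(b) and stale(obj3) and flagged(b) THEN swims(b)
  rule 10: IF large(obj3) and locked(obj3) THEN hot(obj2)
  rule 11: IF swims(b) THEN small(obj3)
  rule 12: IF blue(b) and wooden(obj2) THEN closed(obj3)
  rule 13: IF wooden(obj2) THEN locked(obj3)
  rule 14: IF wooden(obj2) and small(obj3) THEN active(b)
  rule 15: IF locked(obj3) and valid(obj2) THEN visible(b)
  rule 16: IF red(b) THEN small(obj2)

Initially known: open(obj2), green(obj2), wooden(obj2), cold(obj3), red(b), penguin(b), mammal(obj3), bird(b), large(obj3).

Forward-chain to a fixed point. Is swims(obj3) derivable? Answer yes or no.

Round 1 — rule 1, rule 4, rule 8, rule 13, rule 16, derive valid(obj2), stale(obj3), flagged(b), locked(obj3), small(obj2).
Round 2 — rule 2, rule 10, rule 15, derive approved(b), hot(obj2), visible(b).
Round 3 — rule 9, derive swims(b).
Round 4 — rule 11, derive small(obj3).
Round 5 — rule 14, derive active(b).
Round 6 — rule 5, derive swims(obj3).
swims(obj3) appears in round 6, so it is derivable.

yes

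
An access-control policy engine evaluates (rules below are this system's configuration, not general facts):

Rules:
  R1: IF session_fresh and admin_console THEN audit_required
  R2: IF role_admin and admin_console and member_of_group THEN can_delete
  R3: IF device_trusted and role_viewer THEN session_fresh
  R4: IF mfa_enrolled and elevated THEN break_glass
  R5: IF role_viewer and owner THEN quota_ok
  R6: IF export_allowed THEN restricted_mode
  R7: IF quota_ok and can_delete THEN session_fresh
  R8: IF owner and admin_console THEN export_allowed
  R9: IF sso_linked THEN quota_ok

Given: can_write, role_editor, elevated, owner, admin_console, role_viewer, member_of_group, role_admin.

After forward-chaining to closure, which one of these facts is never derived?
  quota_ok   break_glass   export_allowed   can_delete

break_glass

Round 1 — R2, R5, R8, derive can_delete, quota_ok, export_allowed.
Round 2 — R6, R7, derive restricted_mode, session_fresh.
Round 3 — R1, derive audit_required.
Derived: can_delete (round 1), export_allowed (round 1), quota_ok (round 1). break_glass never appears in any round.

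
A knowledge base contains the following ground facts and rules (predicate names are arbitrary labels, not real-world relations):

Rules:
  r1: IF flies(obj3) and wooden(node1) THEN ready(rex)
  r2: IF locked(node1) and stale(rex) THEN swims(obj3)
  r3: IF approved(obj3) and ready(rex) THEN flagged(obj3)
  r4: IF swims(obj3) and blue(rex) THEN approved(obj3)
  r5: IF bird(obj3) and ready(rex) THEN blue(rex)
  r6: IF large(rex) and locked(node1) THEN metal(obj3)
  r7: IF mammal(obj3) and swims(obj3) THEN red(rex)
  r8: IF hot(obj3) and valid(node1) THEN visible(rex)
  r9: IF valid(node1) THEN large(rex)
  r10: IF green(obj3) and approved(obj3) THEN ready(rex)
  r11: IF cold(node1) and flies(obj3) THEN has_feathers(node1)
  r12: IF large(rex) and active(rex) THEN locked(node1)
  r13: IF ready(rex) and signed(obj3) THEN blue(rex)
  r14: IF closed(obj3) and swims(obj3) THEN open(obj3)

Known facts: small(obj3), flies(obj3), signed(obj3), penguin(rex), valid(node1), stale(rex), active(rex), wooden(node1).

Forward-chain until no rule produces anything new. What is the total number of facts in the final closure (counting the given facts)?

16

Round 1 fires r1, r9, giving ready(rex), large(rex).
Round 2 fires r12, r13, giving locked(node1), blue(rex).
Round 3 fires r2, r6, giving swims(obj3), metal(obj3).
Round 4 fires r4, giving approved(obj3).
Round 5 fires r3, giving flagged(obj3).
Closure: {active(rex), approved(obj3), blue(rex), flagged(obj3), flies(obj3), large(rex), locked(node1), metal(obj3), penguin(rex), ready(rex), signed(obj3), small(obj3), stale(rex), swims(obj3), valid(node1), wooden(node1)} — 16 facts.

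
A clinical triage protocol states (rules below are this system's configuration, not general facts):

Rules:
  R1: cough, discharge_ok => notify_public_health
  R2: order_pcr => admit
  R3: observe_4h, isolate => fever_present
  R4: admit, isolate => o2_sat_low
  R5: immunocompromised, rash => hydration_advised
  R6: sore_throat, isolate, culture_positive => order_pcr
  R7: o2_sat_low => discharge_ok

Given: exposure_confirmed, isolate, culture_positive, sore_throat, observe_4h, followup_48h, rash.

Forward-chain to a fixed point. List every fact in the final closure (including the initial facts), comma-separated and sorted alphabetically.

admit, culture_positive, discharge_ok, exposure_confirmed, fever_present, followup_48h, isolate, o2_sat_low, observe_4h, order_pcr, rash, sore_throat

[1] R3 [observe_4h, isolate => fever_present]; R6 [sore_throat, isolate, culture_positive => order_pcr]. ⇒ new: fever_present, order_pcr.
[2] R2 [order_pcr => admit]. ⇒ new: admit.
[3] R4 [admit, isolate => o2_sat_low]. ⇒ new: o2_sat_low.
[4] R7 [o2_sat_low => discharge_ok]. ⇒ new: discharge_ok.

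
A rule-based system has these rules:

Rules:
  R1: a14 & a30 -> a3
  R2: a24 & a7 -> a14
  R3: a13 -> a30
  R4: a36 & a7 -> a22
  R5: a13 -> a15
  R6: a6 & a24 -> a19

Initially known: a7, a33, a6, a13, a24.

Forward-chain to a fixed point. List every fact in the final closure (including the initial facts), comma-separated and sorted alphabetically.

Round 1 — R2, R3, R5, R6, derive a14, a30, a15, a19.
Round 2 — R1, derive a3.

a13, a14, a15, a19, a24, a3, a30, a33, a6, a7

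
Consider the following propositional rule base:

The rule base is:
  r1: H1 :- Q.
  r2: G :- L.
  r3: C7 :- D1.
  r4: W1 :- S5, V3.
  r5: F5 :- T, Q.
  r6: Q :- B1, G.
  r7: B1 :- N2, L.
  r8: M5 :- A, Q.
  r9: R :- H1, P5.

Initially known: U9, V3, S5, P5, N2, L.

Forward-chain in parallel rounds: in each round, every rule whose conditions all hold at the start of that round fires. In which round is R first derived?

4

Round 1 fires r2, r4, r7, giving G, W1, B1.
Round 2 fires r6, giving Q.
Round 3 fires r1, giving H1.
Round 4 fires r9, giving R.
R first appears in round 4.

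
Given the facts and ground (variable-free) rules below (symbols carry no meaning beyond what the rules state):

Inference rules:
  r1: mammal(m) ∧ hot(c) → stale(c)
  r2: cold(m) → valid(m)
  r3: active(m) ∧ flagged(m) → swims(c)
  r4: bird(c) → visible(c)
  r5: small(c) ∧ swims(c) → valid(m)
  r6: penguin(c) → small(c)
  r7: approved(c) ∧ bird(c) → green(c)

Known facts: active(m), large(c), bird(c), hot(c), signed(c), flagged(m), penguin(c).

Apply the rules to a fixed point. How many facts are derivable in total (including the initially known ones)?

[1] r3 [active(m) ∧ flagged(m) → swims(c)]; r4 [bird(c) → visible(c)]; r6 [penguin(c) → small(c)]. ⇒ new: swims(c), visible(c), small(c).
[2] r5 [small(c) ∧ swims(c) → valid(m)]. ⇒ new: valid(m).
Closure: {active(m), bird(c), flagged(m), hot(c), large(c), penguin(c), signed(c), small(c), swims(c), valid(m), visible(c)} — 11 facts.

11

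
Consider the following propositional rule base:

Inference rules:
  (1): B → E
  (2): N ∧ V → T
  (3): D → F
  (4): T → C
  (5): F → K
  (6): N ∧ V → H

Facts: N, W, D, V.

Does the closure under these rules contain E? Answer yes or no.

no

Round 1: (2) [N ∧ V → T]; (3) [D → F]; (6) [N ∧ V → H]. New: T, F, H.
Round 2: (4) [T → C]; (5) [F → K]. New: C, K.
Fixed point reached. E is concluded only by (1); (1) needs B (never derived).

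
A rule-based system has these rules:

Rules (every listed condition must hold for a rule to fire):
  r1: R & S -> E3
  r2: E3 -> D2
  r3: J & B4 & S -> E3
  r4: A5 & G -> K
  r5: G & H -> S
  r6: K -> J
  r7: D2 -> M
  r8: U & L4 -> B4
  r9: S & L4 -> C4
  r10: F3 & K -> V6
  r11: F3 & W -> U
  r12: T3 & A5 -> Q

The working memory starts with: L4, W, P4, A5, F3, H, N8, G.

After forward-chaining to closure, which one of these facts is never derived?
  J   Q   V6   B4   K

Round 1: r4 [A5 & G -> K]; r5 [G & H -> S]; r11 [F3 & W -> U]. Adds K, S, U.
Round 2: r6 [K -> J]; r8 [U & L4 -> B4]; r9 [S & L4 -> C4]; r10 [F3 & K -> V6]. Adds J, B4, C4, V6.
Round 3: r3 [J & B4 & S -> E3]. Adds E3.
Round 4: r2 [E3 -> D2]. Adds D2.
Round 5: r7 [D2 -> M]. Adds M.
Derived: B4 (round 2), K (round 1), V6 (round 2), J (round 2). Q never appears in any round.

Q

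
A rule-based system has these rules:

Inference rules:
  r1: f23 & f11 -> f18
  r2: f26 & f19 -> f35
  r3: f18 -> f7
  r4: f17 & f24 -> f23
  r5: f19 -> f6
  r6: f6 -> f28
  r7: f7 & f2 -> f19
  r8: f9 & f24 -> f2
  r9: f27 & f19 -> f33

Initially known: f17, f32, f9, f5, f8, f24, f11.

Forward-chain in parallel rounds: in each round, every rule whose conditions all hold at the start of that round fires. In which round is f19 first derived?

Round 1: r4 [f17 & f24 -> f23]; r8 [f9 & f24 -> f2]. New: f23, f2.
Round 2: r1 [f23 & f11 -> f18]. New: f18.
Round 3: r3 [f18 -> f7]. New: f7.
Round 4: r7 [f7 & f2 -> f19]. New: f19.
f19 first appears in round 4.

4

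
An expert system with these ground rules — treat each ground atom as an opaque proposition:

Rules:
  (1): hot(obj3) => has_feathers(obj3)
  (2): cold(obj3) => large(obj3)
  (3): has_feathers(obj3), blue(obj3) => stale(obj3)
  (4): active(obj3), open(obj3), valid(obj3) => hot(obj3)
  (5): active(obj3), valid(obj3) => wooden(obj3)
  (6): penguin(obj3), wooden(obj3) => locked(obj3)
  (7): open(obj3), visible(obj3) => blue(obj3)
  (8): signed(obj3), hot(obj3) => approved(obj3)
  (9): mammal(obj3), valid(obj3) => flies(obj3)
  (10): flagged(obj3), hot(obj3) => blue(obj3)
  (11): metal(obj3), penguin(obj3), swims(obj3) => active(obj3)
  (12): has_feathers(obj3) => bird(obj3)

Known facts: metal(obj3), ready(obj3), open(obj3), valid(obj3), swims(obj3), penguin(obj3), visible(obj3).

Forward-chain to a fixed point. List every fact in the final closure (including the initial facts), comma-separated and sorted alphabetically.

[1] (7) [open(obj3), visible(obj3) => blue(obj3)]; (11) [metal(obj3), penguin(obj3), swims(obj3) => active(obj3)]. ⇒ new: blue(obj3), active(obj3).
[2] (4) [active(obj3), open(obj3), valid(obj3) => hot(obj3)]; (5) [active(obj3), valid(obj3) => wooden(obj3)]. ⇒ new: hot(obj3), wooden(obj3).
[3] (1) [hot(obj3) => has_feathers(obj3)]; (6) [penguin(obj3), wooden(obj3) => locked(obj3)]. ⇒ new: has_feathers(obj3), locked(obj3).
[4] (3) [has_feathers(obj3), blue(obj3) => stale(obj3)]; (12) [has_feathers(obj3) => bird(obj3)]. ⇒ new: stale(obj3), bird(obj3).

active(obj3), bird(obj3), blue(obj3), has_feathers(obj3), hot(obj3), locked(obj3), metal(obj3), open(obj3), penguin(obj3), ready(obj3), stale(obj3), swims(obj3), valid(obj3), visible(obj3), wooden(obj3)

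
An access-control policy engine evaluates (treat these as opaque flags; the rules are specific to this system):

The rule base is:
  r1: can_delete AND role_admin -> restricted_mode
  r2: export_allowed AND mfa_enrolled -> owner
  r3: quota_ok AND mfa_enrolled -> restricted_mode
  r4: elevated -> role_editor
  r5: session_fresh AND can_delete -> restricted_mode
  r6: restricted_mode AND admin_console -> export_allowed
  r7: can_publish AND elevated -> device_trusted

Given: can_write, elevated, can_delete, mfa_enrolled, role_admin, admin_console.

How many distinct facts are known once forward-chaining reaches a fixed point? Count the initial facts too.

10

Round 1: r1 [can_delete AND role_admin -> restricted_mode]; r4 [elevated -> role_editor]. Adds restricted_mode, role_editor.
Round 2: r6 [restricted_mode AND admin_console -> export_allowed]. Adds export_allowed.
Round 3: r2 [export_allowed AND mfa_enrolled -> owner]. Adds owner.
Closure: {admin_console, can_delete, can_write, elevated, export_allowed, mfa_enrolled, owner, restricted_mode, role_admin, role_editor} — 10 facts.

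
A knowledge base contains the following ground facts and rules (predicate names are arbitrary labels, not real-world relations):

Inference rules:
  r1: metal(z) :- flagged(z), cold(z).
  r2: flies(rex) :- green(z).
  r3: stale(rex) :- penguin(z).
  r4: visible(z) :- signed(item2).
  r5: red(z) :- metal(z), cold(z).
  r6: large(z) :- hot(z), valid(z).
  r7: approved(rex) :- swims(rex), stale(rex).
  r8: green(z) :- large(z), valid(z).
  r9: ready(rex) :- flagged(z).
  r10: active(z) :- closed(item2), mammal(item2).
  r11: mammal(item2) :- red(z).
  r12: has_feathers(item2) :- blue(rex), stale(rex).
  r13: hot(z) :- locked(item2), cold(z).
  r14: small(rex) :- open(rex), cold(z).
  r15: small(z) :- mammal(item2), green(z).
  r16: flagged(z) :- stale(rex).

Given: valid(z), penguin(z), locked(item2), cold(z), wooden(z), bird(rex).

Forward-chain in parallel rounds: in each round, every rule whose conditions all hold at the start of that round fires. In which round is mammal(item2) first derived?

Round 1: r3 [stale(rex) :- penguin(z).]; r13 [hot(z) :- locked(item2), cold(z).]. Adds stale(rex), hot(z).
Round 2: r6 [large(z) :- hot(z), valid(z).]; r16 [flagged(z) :- stale(rex).]. Adds large(z), flagged(z).
Round 3: r1 [metal(z) :- flagged(z), cold(z).]; r8 [green(z) :- large(z), valid(z).]; r9 [ready(rex) :- flagged(z).]. Adds metal(z), green(z), ready(rex).
Round 4: r2 [flies(rex) :- green(z).]; r5 [red(z) :- metal(z), cold(z).]. Adds flies(rex), red(z).
Round 5: r11 [mammal(item2) :- red(z).]. Adds mammal(item2).
mammal(item2) first appears in round 5.

5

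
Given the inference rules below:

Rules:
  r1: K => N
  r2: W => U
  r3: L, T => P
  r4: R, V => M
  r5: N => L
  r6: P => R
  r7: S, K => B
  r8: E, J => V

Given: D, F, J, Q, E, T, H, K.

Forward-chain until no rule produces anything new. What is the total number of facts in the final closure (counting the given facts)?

[1] r1 [K => N]; r8 [E, J => V]. ⇒ new: N, V.
[2] r5 [N => L]. ⇒ new: L.
[3] r3 [L, T => P]. ⇒ new: P.
[4] r6 [P => R]. ⇒ new: R.
[5] r4 [R, V => M]. ⇒ new: M.
Closure: {D, E, F, H, J, K, L, M, N, P, Q, R, T, V} — 14 facts.

14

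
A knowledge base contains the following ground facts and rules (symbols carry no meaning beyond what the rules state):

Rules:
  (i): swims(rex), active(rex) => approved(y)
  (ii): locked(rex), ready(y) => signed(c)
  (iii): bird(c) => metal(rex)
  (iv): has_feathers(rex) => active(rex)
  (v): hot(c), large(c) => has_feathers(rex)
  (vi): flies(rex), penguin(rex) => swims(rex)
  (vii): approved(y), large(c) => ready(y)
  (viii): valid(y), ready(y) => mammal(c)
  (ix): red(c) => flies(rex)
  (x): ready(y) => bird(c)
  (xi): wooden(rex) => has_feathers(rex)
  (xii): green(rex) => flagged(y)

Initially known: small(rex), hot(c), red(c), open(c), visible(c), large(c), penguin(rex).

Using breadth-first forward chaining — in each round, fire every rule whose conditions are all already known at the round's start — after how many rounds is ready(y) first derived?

Round 1: (v) [hot(c), large(c) => has_feathers(rex)]; (ix) [red(c) => flies(rex)]. Adds has_feathers(rex), flies(rex).
Round 2: (iv) [has_feathers(rex) => active(rex)]; (vi) [flies(rex), penguin(rex) => swims(rex)]. Adds active(rex), swims(rex).
Round 3: (i) [swims(rex), active(rex) => approved(y)]. Adds approved(y).
Round 4: (vii) [approved(y), large(c) => ready(y)]. Adds ready(y).
ready(y) first appears in round 4.

4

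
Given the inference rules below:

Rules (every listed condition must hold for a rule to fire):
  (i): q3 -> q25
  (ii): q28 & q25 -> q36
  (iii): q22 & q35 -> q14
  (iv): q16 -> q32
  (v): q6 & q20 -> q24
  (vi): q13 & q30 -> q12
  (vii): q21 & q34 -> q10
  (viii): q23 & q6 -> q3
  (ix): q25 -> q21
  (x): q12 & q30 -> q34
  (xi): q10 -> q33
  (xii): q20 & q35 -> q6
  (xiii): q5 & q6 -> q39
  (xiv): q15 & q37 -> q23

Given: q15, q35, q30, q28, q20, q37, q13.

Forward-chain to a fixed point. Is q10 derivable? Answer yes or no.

Round 1 fires (vi), (xii), (xiv), giving q12, q6, q23.
Round 2 fires (v), (viii), (x), giving q24, q3, q34.
Round 3 fires (i), giving q25.
Round 4 fires (ii), (ix), giving q36, q21.
Round 5 fires (vii), giving q10.
Round 6 fires (xi), giving q33.
q10 appears in round 5, so it is derivable.

yes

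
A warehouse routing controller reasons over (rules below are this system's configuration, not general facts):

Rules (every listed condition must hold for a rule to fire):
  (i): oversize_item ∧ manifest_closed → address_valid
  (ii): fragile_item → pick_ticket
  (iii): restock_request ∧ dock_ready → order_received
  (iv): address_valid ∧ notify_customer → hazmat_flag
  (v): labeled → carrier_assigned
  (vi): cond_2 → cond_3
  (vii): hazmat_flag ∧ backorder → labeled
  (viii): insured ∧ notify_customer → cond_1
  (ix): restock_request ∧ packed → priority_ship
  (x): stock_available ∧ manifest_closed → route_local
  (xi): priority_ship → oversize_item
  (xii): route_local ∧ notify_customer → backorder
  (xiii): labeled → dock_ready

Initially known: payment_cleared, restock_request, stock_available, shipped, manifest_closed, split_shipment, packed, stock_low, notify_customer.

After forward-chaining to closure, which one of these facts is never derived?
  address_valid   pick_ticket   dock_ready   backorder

pick_ticket

Round 1: (ix) [restock_request ∧ packed → priority_ship]; (x) [stock_available ∧ manifest_closed → route_local]. Adds priority_ship, route_local.
Round 2: (xi) [priority_ship → oversize_item]; (xii) [route_local ∧ notify_customer → backorder]. Adds oversize_item, backorder.
Round 3: (i) [oversize_item ∧ manifest_closed → address_valid]. Adds address_valid.
Round 4: (iv) [address_valid ∧ notify_customer → hazmat_flag]. Adds hazmat_flag.
Round 5: (vii) [hazmat_flag ∧ backorder → labeled]. Adds labeled.
Round 6: (v) [labeled → carrier_assigned]; (xiii) [labeled → dock_ready]. Adds carrier_assigned, dock_ready.
Round 7: (iii) [restock_request ∧ dock_ready → order_received]. Adds order_received.
Derived: dock_ready (round 6), address_valid (round 3), backorder (round 2). pick_ticket never appears in any round.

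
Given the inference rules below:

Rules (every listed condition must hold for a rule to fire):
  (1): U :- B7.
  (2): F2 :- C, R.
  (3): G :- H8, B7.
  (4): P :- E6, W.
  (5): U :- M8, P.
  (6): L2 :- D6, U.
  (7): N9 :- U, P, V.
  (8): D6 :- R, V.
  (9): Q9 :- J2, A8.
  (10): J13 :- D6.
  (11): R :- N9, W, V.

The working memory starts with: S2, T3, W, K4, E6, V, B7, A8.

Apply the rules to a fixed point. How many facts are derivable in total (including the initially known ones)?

Round 1 — (1), (4), derive U, P.
Round 2 — (7), derive N9.
Round 3 — (11), derive R.
Round 4 — (8), derive D6.
Round 5 — (6), (10), derive L2, J13.
Closure: {A8, B7, D6, E6, J13, K4, L2, N9, P, R, S2, T3, U, V, W} — 15 facts.

15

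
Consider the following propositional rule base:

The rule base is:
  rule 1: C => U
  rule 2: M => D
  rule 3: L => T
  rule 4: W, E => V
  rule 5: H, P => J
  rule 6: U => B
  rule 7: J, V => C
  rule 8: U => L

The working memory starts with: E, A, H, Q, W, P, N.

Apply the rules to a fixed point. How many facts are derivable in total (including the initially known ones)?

Round 1 fires rule 4, rule 5, giving V, J.
Round 2 fires rule 7, giving C.
Round 3 fires rule 1, giving U.
Round 4 fires rule 6, rule 8, giving B, L.
Round 5 fires rule 3, giving T.
Closure: {A, B, C, E, H, J, L, N, P, Q, T, U, V, W} — 14 facts.

14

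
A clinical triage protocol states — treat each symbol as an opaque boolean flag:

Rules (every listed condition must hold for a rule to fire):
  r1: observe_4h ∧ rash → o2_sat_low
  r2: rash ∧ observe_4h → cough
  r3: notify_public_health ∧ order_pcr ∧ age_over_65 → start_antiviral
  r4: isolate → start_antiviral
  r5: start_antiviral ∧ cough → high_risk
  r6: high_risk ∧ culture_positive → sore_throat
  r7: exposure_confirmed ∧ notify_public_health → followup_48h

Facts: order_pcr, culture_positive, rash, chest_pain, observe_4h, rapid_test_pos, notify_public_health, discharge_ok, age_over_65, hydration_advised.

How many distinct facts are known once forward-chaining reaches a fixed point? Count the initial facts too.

Round 1 fires r1, r2, r3, giving o2_sat_low, cough, start_antiviral.
Round 2 fires r5, giving high_risk.
Round 3 fires r6, giving sore_throat.
Closure: {age_over_65, chest_pain, cough, culture_positive, discharge_ok, high_risk, hydration_advised, notify_public_health, o2_sat_low, observe_4h, order_pcr, rapid_test_pos, rash, sore_throat, start_antiviral} — 15 facts.

15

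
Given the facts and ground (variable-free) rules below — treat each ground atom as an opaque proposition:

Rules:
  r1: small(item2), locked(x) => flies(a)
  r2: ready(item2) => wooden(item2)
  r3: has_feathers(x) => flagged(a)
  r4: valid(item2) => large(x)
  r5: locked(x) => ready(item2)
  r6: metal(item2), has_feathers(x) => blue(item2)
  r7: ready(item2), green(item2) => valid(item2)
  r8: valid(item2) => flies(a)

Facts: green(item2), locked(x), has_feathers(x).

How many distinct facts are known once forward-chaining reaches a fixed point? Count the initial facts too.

9

Round 1: r3 [has_feathers(x) => flagged(a)]; r5 [locked(x) => ready(item2)]. New: flagged(a), ready(item2).
Round 2: r2 [ready(item2) => wooden(item2)]; r7 [ready(item2), green(item2) => valid(item2)]. New: wooden(item2), valid(item2).
Round 3: r4 [valid(item2) => large(x)]; r8 [valid(item2) => flies(a)]. New: large(x), flies(a).
Closure: {flagged(a), flies(a), green(item2), has_feathers(x), large(x), locked(x), ready(item2), valid(item2), wooden(item2)} — 9 facts.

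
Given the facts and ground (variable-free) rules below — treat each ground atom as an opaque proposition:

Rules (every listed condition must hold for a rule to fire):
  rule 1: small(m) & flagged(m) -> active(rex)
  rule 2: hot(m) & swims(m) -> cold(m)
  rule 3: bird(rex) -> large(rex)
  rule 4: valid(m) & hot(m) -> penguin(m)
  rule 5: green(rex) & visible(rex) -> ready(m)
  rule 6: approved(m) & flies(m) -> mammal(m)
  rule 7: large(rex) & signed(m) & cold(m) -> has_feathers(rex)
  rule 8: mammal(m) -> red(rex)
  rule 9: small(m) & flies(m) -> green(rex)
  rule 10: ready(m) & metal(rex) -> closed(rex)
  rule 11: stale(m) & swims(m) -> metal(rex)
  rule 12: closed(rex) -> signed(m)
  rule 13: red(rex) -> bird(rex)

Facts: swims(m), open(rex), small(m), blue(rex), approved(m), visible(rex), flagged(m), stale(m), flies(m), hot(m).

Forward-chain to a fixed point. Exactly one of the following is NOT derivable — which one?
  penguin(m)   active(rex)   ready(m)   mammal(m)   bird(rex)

Round 1 — rule 1, rule 2, rule 6, rule 9, rule 11, derive active(rex), cold(m), mammal(m), green(rex), metal(rex).
Round 2 — rule 5, rule 8, derive ready(m), red(rex).
Round 3 — rule 10, rule 13, derive closed(rex), bird(rex).
Round 4 — rule 3, rule 12, derive large(rex), signed(m).
Round 5 — rule 7, derive has_feathers(rex).
Derived: mammal(m) (round 1), bird(rex) (round 3), active(rex) (round 1), ready(m) (round 2). penguin(m) never appears in any round.

penguin(m)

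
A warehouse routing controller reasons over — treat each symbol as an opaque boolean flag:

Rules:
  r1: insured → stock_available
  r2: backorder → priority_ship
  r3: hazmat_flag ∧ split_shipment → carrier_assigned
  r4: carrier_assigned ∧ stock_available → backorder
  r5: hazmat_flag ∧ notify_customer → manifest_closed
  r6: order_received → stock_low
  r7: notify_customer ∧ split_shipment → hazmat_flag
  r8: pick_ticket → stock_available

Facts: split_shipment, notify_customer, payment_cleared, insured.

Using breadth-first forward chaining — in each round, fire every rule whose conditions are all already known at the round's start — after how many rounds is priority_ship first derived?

Round 1 fires r1, r7, giving stock_available, hazmat_flag.
Round 2 fires r3, r5, giving carrier_assigned, manifest_closed.
Round 3 fires r4, giving backorder.
Round 4 fires r2, giving priority_ship.
priority_ship first appears in round 4.

4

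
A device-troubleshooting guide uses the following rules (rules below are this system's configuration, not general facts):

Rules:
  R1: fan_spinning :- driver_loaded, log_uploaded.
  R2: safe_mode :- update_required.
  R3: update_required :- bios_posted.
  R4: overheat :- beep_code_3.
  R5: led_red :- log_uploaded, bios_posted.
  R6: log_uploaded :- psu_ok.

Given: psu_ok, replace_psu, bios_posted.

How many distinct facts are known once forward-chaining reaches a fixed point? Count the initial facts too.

Round 1 — R3, R6, derive update_required, log_uploaded.
Round 2 — R2, R5, derive safe_mode, led_red.
Closure: {bios_posted, led_red, log_uploaded, psu_ok, replace_psu, safe_mode, update_required} — 7 facts.

7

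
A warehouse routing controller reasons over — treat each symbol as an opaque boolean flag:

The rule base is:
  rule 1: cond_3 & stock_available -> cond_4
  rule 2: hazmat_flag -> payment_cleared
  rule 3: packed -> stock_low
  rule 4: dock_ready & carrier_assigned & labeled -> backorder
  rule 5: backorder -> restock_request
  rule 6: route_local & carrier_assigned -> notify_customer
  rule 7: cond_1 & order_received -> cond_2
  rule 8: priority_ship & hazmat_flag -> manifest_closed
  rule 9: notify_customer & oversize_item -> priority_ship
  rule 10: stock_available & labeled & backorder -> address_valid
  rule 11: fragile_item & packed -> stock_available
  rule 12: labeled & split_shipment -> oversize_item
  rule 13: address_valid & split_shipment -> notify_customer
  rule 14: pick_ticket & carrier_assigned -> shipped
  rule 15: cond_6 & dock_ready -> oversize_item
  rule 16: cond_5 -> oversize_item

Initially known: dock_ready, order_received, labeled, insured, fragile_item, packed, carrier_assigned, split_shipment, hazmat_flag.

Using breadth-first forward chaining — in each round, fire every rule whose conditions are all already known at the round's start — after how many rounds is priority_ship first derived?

Round 1: rule 2 [hazmat_flag -> payment_cleared]; rule 3 [packed -> stock_low]; rule 4 [dock_ready & carrier_assigned & labeled -> backorder]; rule 11 [fragile_item & packed -> stock_available]; rule 12 [labeled & split_shipment -> oversize_item]. New: payment_cleared, stock_low, backorder, stock_available, oversize_item.
Round 2: rule 5 [backorder -> restock_request]; rule 10 [stock_available & labeled & backorder -> address_valid]. New: restock_request, address_valid.
Round 3: rule 13 [address_valid & split_shipment -> notify_customer]. New: notify_customer.
Round 4: rule 9 [notify_customer & oversize_item -> priority_ship]. New: priority_ship.
priority_ship first appears in round 4.

4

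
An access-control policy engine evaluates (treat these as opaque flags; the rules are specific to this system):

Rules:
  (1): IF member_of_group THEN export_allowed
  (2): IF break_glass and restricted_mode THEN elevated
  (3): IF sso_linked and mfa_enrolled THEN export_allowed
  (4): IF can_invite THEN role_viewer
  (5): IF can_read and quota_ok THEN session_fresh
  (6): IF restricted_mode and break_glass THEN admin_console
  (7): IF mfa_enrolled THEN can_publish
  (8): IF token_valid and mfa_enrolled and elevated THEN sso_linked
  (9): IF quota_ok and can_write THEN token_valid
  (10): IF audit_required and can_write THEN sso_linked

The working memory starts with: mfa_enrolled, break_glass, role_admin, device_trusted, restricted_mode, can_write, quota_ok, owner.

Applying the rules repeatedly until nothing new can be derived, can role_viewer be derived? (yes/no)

no

Round 1 — (2), (6), (7), (9), derive elevated, admin_console, can_publish, token_valid.
Round 2 — (8), derive sso_linked.
Round 3 — (3), derive export_allowed.
Fixed point reached. role_viewer is concluded only by (4); (4) needs can_invite (never derived).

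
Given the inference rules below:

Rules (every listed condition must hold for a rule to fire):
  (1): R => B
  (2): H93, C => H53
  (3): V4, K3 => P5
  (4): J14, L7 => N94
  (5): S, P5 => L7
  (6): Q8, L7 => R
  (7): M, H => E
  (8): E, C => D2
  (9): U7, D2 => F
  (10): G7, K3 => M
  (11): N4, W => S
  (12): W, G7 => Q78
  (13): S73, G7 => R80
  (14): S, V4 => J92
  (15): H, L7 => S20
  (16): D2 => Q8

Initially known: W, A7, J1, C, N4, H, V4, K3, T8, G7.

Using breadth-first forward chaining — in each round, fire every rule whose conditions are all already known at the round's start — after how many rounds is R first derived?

5

Round 1: (3) [V4, K3 => P5]; (10) [G7, K3 => M]; (11) [N4, W => S]; (12) [W, G7 => Q78]. New: P5, M, S, Q78.
Round 2: (5) [S, P5 => L7]; (7) [M, H => E]; (14) [S, V4 => J92]. New: L7, E, J92.
Round 3: (8) [E, C => D2]; (15) [H, L7 => S20]. New: D2, S20.
Round 4: (16) [D2 => Q8]. New: Q8.
Round 5: (6) [Q8, L7 => R]. New: R.
R first appears in round 5.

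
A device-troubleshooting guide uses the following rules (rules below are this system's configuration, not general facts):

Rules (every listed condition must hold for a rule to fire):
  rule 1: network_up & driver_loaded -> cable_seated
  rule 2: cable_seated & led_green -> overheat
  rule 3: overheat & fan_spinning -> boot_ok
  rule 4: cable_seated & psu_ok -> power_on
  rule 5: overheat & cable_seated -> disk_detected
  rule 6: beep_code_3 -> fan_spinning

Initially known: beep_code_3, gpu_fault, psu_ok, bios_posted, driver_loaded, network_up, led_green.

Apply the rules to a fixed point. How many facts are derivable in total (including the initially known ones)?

13

Round 1: rule 1 [network_up & driver_loaded -> cable_seated]; rule 6 [beep_code_3 -> fan_spinning]. New: cable_seated, fan_spinning.
Round 2: rule 2 [cable_seated & led_green -> overheat]; rule 4 [cable_seated & psu_ok -> power_on]. New: overheat, power_on.
Round 3: rule 3 [overheat & fan_spinning -> boot_ok]; rule 5 [overheat & cable_seated -> disk_detected]. New: boot_ok, disk_detected.
Closure: {beep_code_3, bios_posted, boot_ok, cable_seated, disk_detected, driver_loaded, fan_spinning, gpu_fault, led_green, network_up, overheat, power_on, psu_ok} — 13 facts.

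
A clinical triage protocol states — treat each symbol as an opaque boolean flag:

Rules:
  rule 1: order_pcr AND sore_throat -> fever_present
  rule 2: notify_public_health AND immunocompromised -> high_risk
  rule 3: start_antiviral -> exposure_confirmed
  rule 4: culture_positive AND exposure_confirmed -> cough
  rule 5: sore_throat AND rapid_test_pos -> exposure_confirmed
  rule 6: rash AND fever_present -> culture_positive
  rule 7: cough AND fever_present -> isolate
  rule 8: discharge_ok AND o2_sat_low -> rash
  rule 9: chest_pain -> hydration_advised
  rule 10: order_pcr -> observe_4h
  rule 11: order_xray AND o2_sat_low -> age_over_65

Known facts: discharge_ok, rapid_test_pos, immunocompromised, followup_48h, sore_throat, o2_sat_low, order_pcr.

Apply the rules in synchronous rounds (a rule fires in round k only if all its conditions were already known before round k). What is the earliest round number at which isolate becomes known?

4

Round 1: rule 1 [order_pcr AND sore_throat -> fever_present]; rule 5 [sore_throat AND rapid_test_pos -> exposure_confirmed]; rule 8 [discharge_ok AND o2_sat_low -> rash]; rule 10 [order_pcr -> observe_4h]. New: fever_present, exposure_confirmed, rash, observe_4h.
Round 2: rule 6 [rash AND fever_present -> culture_positive]. New: culture_positive.
Round 3: rule 4 [culture_positive AND exposure_confirmed -> cough]. New: cough.
Round 4: rule 7 [cough AND fever_present -> isolate]. New: isolate.
isolate first appears in round 4.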